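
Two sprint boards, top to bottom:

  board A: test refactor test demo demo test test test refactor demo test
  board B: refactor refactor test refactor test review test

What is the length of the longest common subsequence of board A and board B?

Taking test (board A #1, board B #3), then refactor (board A #2, board B #4), then test (board A #3, board B #5), then test (board A #11, board B #7) gives a common subsequence of length 4. dp[11][7] = 4 confirms this is the maximum.

4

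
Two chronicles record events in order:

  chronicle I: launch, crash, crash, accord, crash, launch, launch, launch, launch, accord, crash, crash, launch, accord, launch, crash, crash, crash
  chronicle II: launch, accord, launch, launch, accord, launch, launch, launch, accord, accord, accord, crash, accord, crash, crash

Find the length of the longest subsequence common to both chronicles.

Match launch at chronicle I[1]=chronicle II[1], accord at chronicle I[4]=chronicle II[2], launch at chronicle I[6]=chronicle II[4], launch at chronicle I[7]=chronicle II[6], launch at chronicle I[8]=chronicle II[7], launch at chronicle I[9]=chronicle II[8], accord at chronicle I[10]=chronicle II[11], crash at chronicle I[12]=chronicle II[12], accord at chronicle I[14]=chronicle II[13], crash at chronicle I[17]=chronicle II[14], crash at chronicle I[18]=chronicle II[15] — 11 events in the same relative order in both. Since dp[18][15] = 11, nothing longer is possible.

11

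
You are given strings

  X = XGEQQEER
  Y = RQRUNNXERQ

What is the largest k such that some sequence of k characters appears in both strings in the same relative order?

Let dp[i][j] be the LCS length of the first i characters of X and the first j characters of Y. dp[i][j] = dp[i-1][j-1]+1 when the i-th and j-th characters match, else max(dp[i-1][j], dp[i][j-1]).
    ·  R  Q  R  U  N  N  X  E  R  Q
 ·  0  0  0  0  0  0  0  0  0  0  0
 X  0  0  0  0  0  0  0  1  1  1  1
 G  0  0  0  0  0  0  0  1  1  1  1
 E  0  0  0  0  0  0  0  1  2  2  2
 Q  0  0  1  1  1  1  1  1  2  2  3
 Q  0  0  1  1  1  1  1  1  2  2  3
 E  0  0  1  1  1  1  1  1  2  2  3
 E  0  0  1  1  1  1  1  1  2  2  3
 R  0  1  1  2  2  2  2  2  2  3  3
dp[8][10] = 3. One LCS (by backtracking along matches): XEQ.

3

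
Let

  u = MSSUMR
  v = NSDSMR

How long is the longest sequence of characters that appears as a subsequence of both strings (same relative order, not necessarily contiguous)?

Match S (u #2, v #2), S (u #3, v #4), M (u #5, v #5), R (u #6, v #6) — 4 characters in the same relative order in both. Since dp[6][6] = 4, nothing longer is possible.

4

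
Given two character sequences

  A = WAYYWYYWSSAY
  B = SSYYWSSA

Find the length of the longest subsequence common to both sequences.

6

Let dp[i][j] be the LCS length of the first i characters of A and the first j characters of B. dp[i][j] = dp[i-1][j-1]+1 when the i-th and j-th characters match, else max(dp[i-1][j], dp[i][j-1]).
    ·  S  S  Y  Y  W  S  S  A
 ·  0  0  0  0  0  0  0  0  0
 W  0  0  0  0  0  1  1  1  1
 A  0  0  0  0  0  1  1  1  2
 Y  0  0  0  1  1  1  1  1  2
 Y  0  0  0  1  2  2  2  2  2
 W  0  0  0  1  2  3  3  3  3
 Y  0  0  0  1  2  3  3  3  3
 Y  0  0  0  1  2  3  3  3  3
 W  0  0  0  1  2  3  3  3  3
 S  0  1  1  1  2  3  4  4  4
 S  0  1  2  2  2  3  4  5  5
 A  0  1  2  2  2  3  4  5  6
 Y  0  1  2  3  3  3  4  5  6
dp[12][8] = 6. One LCS (by backtracking along matches): YYWSSA.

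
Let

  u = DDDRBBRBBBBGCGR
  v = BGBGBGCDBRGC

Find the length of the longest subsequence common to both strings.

One common subsequence of length 6: B (u #5, v #1), B (u #6, v #3), B (u #8, v #5), B (u #9, v #9), G (u #12, v #11), C (u #13, v #12). dp[15][12] = 6 confirms this is the maximum.

6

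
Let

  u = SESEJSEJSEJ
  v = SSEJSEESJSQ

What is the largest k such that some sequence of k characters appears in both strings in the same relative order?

Pick S (u #1, v #1), then S (u #3, v #2), then E (u #4, v #3), then J (u #5, v #4), then S (u #6, v #5), then E (u #7, v #7), then J (u #8, v #9), then S (u #9, v #10); all 8 characters appear in both, in order. The LCS DP gives dp[11][11] = 8, so this is optimal.

8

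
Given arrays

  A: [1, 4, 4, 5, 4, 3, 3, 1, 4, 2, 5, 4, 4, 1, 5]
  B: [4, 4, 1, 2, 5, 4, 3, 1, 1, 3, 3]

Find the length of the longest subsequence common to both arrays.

7

One common subsequence of length 7: 4 at A[2]=B[1] → 4 at A[3]=B[2] → 5 at A[4]=B[5] → 4 at A[5]=B[6] → 3 at A[7]=B[7] → 1 at A[8]=B[8] → 1 at A[14]=B[9]. The LCS DP gives dp[15][11] = 7, so this is optimal.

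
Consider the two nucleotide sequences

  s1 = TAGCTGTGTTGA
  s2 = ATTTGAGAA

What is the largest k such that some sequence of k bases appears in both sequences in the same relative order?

6

Match T [1,2]; then T [5,3]; then T [7,4]; then G [8,5]; then G [11,7]; then A [12,9] — 6 bases in the same relative order in both, and the DP table's final entry dp[12][9] is also 6, so no common subsequence is longer.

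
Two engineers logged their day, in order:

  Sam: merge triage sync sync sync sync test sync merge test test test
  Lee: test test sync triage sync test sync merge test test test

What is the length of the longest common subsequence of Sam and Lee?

8

Match triage (Sam #2, Lee #4) → sync (Sam #6, Lee #5) → test (Sam #7, Lee #6) → sync (Sam #8, Lee #7) → merge (Sam #9, Lee #8) → test (Sam #10, Lee #9) → test (Sam #11, Lee #10) → test (Sam #12, Lee #11) — 8 tasks in the same relative order in both, and the DP table's final entry dp[12][11] is also 8, so no common subsequence is longer.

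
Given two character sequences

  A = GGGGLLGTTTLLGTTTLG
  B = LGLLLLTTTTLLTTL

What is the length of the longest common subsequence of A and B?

Taking G at A[1]=B[2], then L at A[5]=B[5], then L at A[6]=B[6], then T at A[8]=B[8], then T at A[9]=B[9], then T at A[10]=B[10], then L at A[11]=B[11], then L at A[12]=B[12], then T at A[15]=B[13], then T at A[16]=B[14], then L at A[17]=B[15] gives a common subsequence of length 11, and the DP table's final entry dp[18][15] is also 11, so no common subsequence is longer.

11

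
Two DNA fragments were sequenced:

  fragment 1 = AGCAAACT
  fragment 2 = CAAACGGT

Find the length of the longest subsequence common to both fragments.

6

Let dp[i][j] be the LCS length of the first i bases of fragment 1 and the first j bases of fragment 2. dp[i][j] = dp[i-1][j-1]+1 when the i-th and j-th bases match, else max(dp[i-1][j], dp[i][j-1]).
    ·  C  A  A  A  C  G  G  T
 ·  0  0  0  0  0  0  0  0  0
 A  0  0  1  1  1  1  1  1  1
 G  0  0  1  1  1  1  2  2  2
 C  0  1  1  1  1  2  2  2  2
 A  0  1  2  2  2  2  2  2  2
 A  0  1  2  3  3  3  3  3  3
 A  0  1  2  3  4  4  4  4  4
 C  0  1  2  3  4  5  5  5  5
 T  0  1  2  3  4  5  5  5  6
dp[8][8] = 6. One LCS (by backtracking along matches): CAAACT.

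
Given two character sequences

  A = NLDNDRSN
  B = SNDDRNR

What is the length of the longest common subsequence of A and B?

Taking N (A #1, B #2), D (A #3, B #3), D (A #5, B #4), R (A #6, B #5), N (A #8, B #6) gives a common subsequence of length 5. dp[8][7] = 5 confirms this is the maximum.

5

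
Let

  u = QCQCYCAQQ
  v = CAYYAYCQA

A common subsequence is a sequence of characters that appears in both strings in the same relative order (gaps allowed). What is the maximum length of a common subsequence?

Let dp[i][j] be the LCS length of the first i characters of u and the first j characters of v. dp[i][j] = dp[i-1][j-1]+1 when the i-th and j-th characters match, else max(dp[i-1][j], dp[i][j-1]).
    ·  C  A  Y  Y  A  Y  C  Q  A
 ·  0  0  0  0  0  0  0  0  0  0
 Q  0  0  0  0  0  0  0  0  1  1
 C  0  1  1  1  1  1  1  1  1  1
 Q  0  1  1  1  1  1  1  1  2  2
 C  0  1  1  1  1  1  1  2  2  2
 Y  0  1  1  2  2  2  2  2  2  2
 C  0  1  1  2  2  2  2  3  3  3
 A  0  1  2  2  2  3  3  3  3  4
 Q  0  1  2  2  2  3  3  3  4  4
 Q  0  1  2  2  2  3  3  3  4  4
dp[9][9] = 4. One LCS (by backtracking along matches): CYCA.

4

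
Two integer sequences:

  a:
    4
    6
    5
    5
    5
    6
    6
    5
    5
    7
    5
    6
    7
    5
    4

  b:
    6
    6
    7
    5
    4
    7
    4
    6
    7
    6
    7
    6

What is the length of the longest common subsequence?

One common subsequence of length 6: 6 at a[2]=b[2], 5 at a[3]=b[4], 6 at a[6]=b[8], 6 at a[7]=b[10], 7 at a[10]=b[11], 6 at a[12]=b[12]. Since dp[15][12] = 6, nothing longer is possible.

6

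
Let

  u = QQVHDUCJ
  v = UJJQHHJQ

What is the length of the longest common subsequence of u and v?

Taking Q at u[1]=v[4] → H at u[4]=v[6] → J at u[8]=v[7] gives a common subsequence of length 3. The LCS DP gives dp[8][8] = 3, so this is optimal.

3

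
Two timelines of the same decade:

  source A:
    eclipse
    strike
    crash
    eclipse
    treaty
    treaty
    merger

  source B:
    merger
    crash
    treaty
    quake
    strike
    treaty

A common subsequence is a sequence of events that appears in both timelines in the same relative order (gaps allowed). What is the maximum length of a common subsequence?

Match crash at source A[3]=source B[2], treaty at source A[5]=source B[3], treaty at source A[6]=source B[6] — 3 events in the same relative order in both. The LCS DP gives dp[7][6] = 3, so this is optimal.

3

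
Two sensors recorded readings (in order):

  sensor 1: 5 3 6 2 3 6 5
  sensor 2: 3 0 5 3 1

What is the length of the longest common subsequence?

2

Pick 5 (sensor 1 #1, sensor 2 #3); then 3 (sensor 1 #2, sensor 2 #4); all 2 values appear in both, in order. The LCS DP gives dp[7][5] = 2, so this is optimal.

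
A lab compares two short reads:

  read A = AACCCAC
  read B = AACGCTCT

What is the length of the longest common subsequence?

5

Taking A at read A[1]=read B[1], then A at read A[2]=read B[2], then C at read A[3]=read B[3], then C at read A[4]=read B[5], then C at read A[5]=read B[7] gives a common subsequence of length 5. The LCS DP gives dp[7][8] = 5, so this is optimal.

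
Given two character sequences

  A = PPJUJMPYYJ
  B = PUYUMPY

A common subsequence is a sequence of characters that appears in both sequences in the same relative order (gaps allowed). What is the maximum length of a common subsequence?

5

Pick P (A #1, B #1), then U (A #4, B #4), then M (A #6, B #5), then P (A #7, B #6), then Y (A #9, B #7); all 5 characters appear in both, in order. Since dp[10][7] = 5, nothing longer is possible.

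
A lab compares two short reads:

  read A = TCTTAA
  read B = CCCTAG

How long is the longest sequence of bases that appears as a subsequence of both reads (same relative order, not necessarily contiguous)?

One common subsequence of length 3: C (read A #2, read B #3), then T (read A #4, read B #4), then A (read A #5, read B #5), and the DP table's final entry dp[6][6] is also 3, so no common subsequence is longer.

3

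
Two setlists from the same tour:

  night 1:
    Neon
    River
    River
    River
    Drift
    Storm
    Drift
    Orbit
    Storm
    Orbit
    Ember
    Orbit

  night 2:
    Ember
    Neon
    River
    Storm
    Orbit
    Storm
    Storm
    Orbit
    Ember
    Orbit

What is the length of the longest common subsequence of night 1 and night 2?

Taking Neon at night 1[1]=night 2[2], then River at night 1[4]=night 2[3], then Storm at night 1[6]=night 2[4], then Orbit at night 1[8]=night 2[5], then Storm at night 1[9]=night 2[7], then Orbit at night 1[10]=night 2[8], then Ember at night 1[11]=night 2[9], then Orbit at night 1[12]=night 2[10] gives a common subsequence of length 8. The LCS DP gives dp[12][10] = 8, so this is optimal.

8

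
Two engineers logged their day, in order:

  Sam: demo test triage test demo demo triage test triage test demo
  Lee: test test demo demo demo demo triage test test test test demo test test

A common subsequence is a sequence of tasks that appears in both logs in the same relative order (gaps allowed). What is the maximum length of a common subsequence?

Taking test (Sam #2, Lee #1) → test (Sam #4, Lee #2) → demo (Sam #5, Lee #5) → demo (Sam #6, Lee #6) → triage (Sam #7, Lee #7) → test (Sam #8, Lee #10) → test (Sam #10, Lee #11) → demo (Sam #11, Lee #12) gives a common subsequence of length 8. Since dp[11][14] = 8, nothing longer is possible.

8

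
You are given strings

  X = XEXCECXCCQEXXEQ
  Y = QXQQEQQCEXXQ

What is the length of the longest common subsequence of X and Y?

7

Taking X [1,2] → E [2,5] → C [9,8] → E [11,9] → X [12,10] → X [13,11] → Q [15,12] gives a common subsequence of length 7. The LCS DP gives dp[15][12] = 7, so this is optimal.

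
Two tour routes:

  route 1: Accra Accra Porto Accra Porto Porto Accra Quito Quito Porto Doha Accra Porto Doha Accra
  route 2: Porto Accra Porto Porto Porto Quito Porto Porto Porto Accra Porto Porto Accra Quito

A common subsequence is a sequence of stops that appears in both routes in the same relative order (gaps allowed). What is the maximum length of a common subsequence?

Pick Accra (route 1 #2, route 2 #2), then Porto (route 1 #3, route 2 #3), then Porto (route 1 #5, route 2 #4), then Porto (route 1 #6, route 2 #5), then Quito (route 1 #8, route 2 #6), then Porto (route 1 #10, route 2 #9), then Accra (route 1 #12, route 2 #10), then Porto (route 1 #13, route 2 #12), then Accra (route 1 #15, route 2 #13); all 9 stops appear in both, in order. dp[15][14] = 9 confirms this is the maximum.

9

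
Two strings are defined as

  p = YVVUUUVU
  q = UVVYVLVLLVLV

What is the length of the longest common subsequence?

Match Y at p[1]=q[4] → V at p[2]=q[7] → V at p[3]=q[10] → V at p[7]=q[12] — 4 characters in the same relative order in both. Since dp[8][12] = 4, nothing longer is possible.

4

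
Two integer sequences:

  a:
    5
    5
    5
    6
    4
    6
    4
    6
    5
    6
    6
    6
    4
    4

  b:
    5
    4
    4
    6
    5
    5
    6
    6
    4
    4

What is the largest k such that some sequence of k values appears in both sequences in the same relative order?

Let dp[i][j] be the LCS length of the first i values of a and the first j values of b. dp[i][j] = dp[i-1][j-1]+1 when the i-th and j-th values match, else max(dp[i-1][j], dp[i][j-1]).
    ·  5  4  4  6  5  5  6  6  4  4
 ·  0  0  0  0  0  0  0  0  0  0  0
 5  0  1  1  1  1  1  1  1  1  1  1
 5  0  1  1  1  1  2  2  2  2  2  2
 5  0  1  1  1  1  2  3  3  3  3  3
 6  0  1  1  1  2  2  3  4  4  4  4
 4  0  1  2  2  2  2  3  4  4  5  5
 6  0  1  2  2  3  3  3  4  5  5  5
 4  0  1  2  3  3  3  3  4  5  6  6
 6  0  1  2  3  4  4  4  4  5  6  6
 5  0  1  2  3  4  5  5  5  5  6  6
 6  0  1  2  3  4  5  5  6  6  6  6
 6  0  1  2  3  4  5  5  6  7  7  7
 6  0  1  2  3  4  5  5  6  7  7  7
 4  0  1  2  3  4  5  5  6  7  8  8
 4  0  1  2  3  4  5  5  6  7  8  9
dp[14][10] = 9. One LCS (by backtracking along matches): 5, 4, 4, 6, 5, 6, 6, 4, 4.

9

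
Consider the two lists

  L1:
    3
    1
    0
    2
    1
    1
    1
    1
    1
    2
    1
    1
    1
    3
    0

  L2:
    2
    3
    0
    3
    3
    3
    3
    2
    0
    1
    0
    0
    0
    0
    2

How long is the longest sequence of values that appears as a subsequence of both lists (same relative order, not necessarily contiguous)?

5

Pick 3 (L1 #1, L2 #2); then 0 (L1 #3, L2 #3); then 2 (L1 #4, L2 #8); then 1 (L1 #5, L2 #10); then 2 (L1 #10, L2 #15); all 5 values appear in both, in order. The LCS DP gives dp[15][15] = 5, so this is optimal.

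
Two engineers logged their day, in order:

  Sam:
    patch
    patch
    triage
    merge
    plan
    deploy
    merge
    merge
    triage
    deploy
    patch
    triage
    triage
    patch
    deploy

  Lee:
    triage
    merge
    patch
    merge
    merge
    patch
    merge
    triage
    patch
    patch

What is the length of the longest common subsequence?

One common subsequence of length 7: patch [2,3]; then merge [4,4]; then merge [7,5]; then merge [8,7]; then triage [9,8]; then patch [11,9]; then patch [14,10]. Since dp[15][10] = 7, nothing longer is possible.

7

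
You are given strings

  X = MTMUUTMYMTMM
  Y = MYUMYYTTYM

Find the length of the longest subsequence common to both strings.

6

One common subsequence of length 6: M (X #1, Y #1) → U (X #5, Y #3) → M (X #7, Y #4) → Y (X #8, Y #6) → T (X #10, Y #8) → M (X #12, Y #10). The LCS DP gives dp[12][10] = 6, so this is optimal.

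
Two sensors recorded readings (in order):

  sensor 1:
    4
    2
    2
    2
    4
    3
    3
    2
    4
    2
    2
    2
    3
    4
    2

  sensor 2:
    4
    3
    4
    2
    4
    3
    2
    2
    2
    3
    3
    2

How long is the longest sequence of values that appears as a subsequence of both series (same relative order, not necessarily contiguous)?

Match 4 at sensor 1[1]=sensor 2[3]; then 2 at sensor 1[4]=sensor 2[4]; then 4 at sensor 1[5]=sensor 2[5]; then 3 at sensor 1[7]=sensor 2[6]; then 2 at sensor 1[8]=sensor 2[7]; then 2 at sensor 1[10]=sensor 2[8]; then 2 at sensor 1[11]=sensor 2[9]; then 3 at sensor 1[13]=sensor 2[11]; then 2 at sensor 1[15]=sensor 2[12] — 9 values in the same relative order in both. dp[15][12] = 9 confirms this is the maximum.

9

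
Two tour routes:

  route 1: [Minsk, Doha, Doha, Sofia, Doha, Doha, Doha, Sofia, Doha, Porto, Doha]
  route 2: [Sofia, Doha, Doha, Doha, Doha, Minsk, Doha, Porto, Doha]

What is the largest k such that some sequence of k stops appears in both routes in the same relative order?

7

One common subsequence of length 7: Doha (route 1 #2, route 2 #2), then Doha (route 1 #3, route 2 #3), then Doha (route 1 #5, route 2 #4), then Doha (route 1 #6, route 2 #5), then Doha (route 1 #9, route 2 #7), then Porto (route 1 #10, route 2 #8), then Doha (route 1 #11, route 2 #9). The LCS DP gives dp[11][9] = 7, so this is optimal.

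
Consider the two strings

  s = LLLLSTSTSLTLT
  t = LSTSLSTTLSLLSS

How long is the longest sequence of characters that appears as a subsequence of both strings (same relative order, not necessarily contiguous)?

Taking L [1,1]; then L [4,5]; then S [5,6]; then T [6,7]; then T [8,8]; then S [9,10]; then L [10,11]; then L [12,12] gives a common subsequence of length 8. Since dp[13][14] = 8, nothing longer is possible.

8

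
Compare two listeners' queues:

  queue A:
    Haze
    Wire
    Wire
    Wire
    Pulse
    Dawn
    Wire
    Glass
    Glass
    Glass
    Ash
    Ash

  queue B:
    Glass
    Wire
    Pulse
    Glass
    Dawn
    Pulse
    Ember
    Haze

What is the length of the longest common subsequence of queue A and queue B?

3

One common subsequence of length 3: Wire (queue A #4, queue B #2), then Pulse (queue A #5, queue B #3), then Dawn (queue A #6, queue B #5). Since dp[12][8] = 3, nothing longer is possible.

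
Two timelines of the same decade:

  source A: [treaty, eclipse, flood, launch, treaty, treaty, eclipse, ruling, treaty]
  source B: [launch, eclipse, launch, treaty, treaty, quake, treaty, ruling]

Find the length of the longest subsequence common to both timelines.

Taking eclipse at source A[2]=source B[2]; then launch at source A[4]=source B[3]; then treaty at source A[5]=source B[5]; then treaty at source A[6]=source B[7]; then ruling at source A[8]=source B[8] gives a common subsequence of length 5. The LCS DP gives dp[9][8] = 5, so this is optimal.

5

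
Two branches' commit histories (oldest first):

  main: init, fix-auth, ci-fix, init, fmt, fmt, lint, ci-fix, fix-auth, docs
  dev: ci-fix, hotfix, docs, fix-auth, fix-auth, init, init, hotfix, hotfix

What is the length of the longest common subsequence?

Taking init [1,6] → init [4,7] gives a common subsequence of length 2. Since dp[10][9] = 2, nothing longer is possible.

2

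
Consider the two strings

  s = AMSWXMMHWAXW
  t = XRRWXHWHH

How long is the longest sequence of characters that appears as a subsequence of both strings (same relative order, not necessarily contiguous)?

Match W at s[4]=t[4], then X at s[5]=t[5], then H at s[8]=t[6], then W at s[9]=t[7] — 4 characters in the same relative order in both. dp[12][9] = 4 confirms this is the maximum.

4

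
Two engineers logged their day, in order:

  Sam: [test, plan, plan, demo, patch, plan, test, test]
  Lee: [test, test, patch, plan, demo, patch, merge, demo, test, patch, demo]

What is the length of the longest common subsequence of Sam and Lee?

5

Taking test [1,2]; then plan [3,4]; then demo [4,5]; then patch [5,6]; then test [7,9] gives a common subsequence of length 5. Since dp[8][11] = 5, nothing longer is possible.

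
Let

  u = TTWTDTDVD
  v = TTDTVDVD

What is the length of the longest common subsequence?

7

One common subsequence of length 7: T [2,1]; then T [4,2]; then D [5,3]; then T [6,4]; then D [7,6]; then V [8,7]; then D [9,8], and the DP table's final entry dp[9][8] is also 7, so no common subsequence is longer.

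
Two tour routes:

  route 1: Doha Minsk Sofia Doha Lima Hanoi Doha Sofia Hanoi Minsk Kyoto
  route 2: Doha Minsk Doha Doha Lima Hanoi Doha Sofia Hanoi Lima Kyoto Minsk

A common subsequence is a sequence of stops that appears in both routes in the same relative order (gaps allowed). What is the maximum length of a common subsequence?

9

One common subsequence of length 9: Doha [1,1] → Minsk [2,2] → Doha [4,4] → Lima [5,5] → Hanoi [6,6] → Doha [7,7] → Sofia [8,8] → Hanoi [9,9] → Minsk [10,12]. The LCS DP gives dp[11][12] = 9, so this is optimal.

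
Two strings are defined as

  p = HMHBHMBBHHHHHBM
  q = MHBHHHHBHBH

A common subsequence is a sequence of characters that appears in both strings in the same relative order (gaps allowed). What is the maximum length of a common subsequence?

9

Taking M (p #2, q #1) → H (p #3, q #2) → B (p #4, q #3) → H (p #5, q #4) → H (p #9, q #5) → H (p #10, q #6) → H (p #11, q #7) → H (p #12, q #9) → H (p #13, q #11) gives a common subsequence of length 9. dp[15][11] = 9 confirms this is the maximum.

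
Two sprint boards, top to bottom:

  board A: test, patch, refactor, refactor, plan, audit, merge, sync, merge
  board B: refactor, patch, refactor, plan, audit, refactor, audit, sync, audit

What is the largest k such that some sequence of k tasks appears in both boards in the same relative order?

Taking patch at board A[2]=board B[2]; then refactor at board A[3]=board B[3]; then refactor at board A[4]=board B[6]; then audit at board A[6]=board B[7]; then sync at board A[8]=board B[8] gives a common subsequence of length 5, and the DP table's final entry dp[9][9] is also 5, so no common subsequence is longer.

5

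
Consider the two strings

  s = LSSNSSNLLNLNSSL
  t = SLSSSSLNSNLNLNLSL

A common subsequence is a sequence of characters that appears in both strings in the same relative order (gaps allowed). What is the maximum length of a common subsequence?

Match L [1,2], then S [2,5], then S [3,6], then N [4,8], then S [6,9], then N [7,10], then L [8,11], then L [9,13], then N [10,14], then L [11,15], then S [14,16], then L [15,17] — 12 characters in the same relative order in both. The LCS DP gives dp[15][17] = 12, so this is optimal.

12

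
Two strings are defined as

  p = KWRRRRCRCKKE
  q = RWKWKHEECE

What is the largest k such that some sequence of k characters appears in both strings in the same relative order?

4

Let dp[i][j] be the LCS length of the first i characters of p and the first j characters of q. dp[i][j] = dp[i-1][j-1]+1 when the i-th and j-th characters match, else max(dp[i-1][j], dp[i][j-1]).
    ·  R  W  K  W  K  H  E  E  C  E
 ·  0  0  0  0  0  0  0  0  0  0  0
 K  0  0  0  1  1  1  1  1  1  1  1
 W  0  0  1  1  2  2  2  2  2  2  2
 R  0  1  1  1  2  2  2  2  2  2  2
 R  0  1  1  1  2  2  2  2  2  2  2
 R  0  1  1  1  2  2  2  2  2  2  2
 R  0  1  1  1  2  2  2  2  2  2  2
 C  0  1  1  1  2  2  2  2  2  3  3
 R  0  1  1  1  2  2  2  2  2  3  3
 C  0  1  1  1  2  2  2  2  2  3  3
 K  0  1  1  2  2  3  3  3  3  3  3
 K  0  1  1  2  2  3  3  3  3  3  3
 E  0  1  1  2  2  3  3  4  4  4  4
dp[12][10] = 4. One LCS (by backtracking along matches): KWCE.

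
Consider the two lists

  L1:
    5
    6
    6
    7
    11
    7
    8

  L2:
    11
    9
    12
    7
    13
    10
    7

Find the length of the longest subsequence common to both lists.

2

Let dp[i][j] be the LCS length of the first i values of L1 and the first j values of L2. dp[i][j] = dp[i-1][j-1]+1 when the i-th and j-th values match, else max(dp[i-1][j], dp[i][j-1]).
    · 11  9 12  7 13 10  7
 ·  0  0  0  0  0  0  0  0
 5  0  0  0  0  0  0  0  0
 6  0  0  0  0  0  0  0  0
 6  0  0  0  0  0  0  0  0
 7  0  0  0  0  1  1  1  1
11  0  1  1  1  1  1  1  1
 7  0  1  1  1  2  2  2  2
 8  0  1  1  1  2  2  2  2
dp[7][7] = 2. One LCS (by backtracking along matches): 7, 7.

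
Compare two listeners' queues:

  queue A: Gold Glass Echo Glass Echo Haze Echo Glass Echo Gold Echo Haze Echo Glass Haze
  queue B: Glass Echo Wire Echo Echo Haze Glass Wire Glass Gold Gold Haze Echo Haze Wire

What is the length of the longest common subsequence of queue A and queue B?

Pick Glass at queue A[2]=queue B[1]; then Echo at queue A[3]=queue B[4]; then Echo at queue A[5]=queue B[5]; then Haze at queue A[6]=queue B[6]; then Glass at queue A[8]=queue B[9]; then Gold at queue A[10]=queue B[11]; then Haze at queue A[12]=queue B[12]; then Echo at queue A[13]=queue B[13]; then Haze at queue A[15]=queue B[14]; all 9 songs appear in both, in order. dp[15][15] = 9 confirms this is the maximum.

9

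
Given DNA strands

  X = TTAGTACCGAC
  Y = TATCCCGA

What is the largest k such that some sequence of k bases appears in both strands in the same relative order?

Let dp[i][j] be the LCS length of the first i bases of X and the first j bases of Y. dp[i][j] = dp[i-1][j-1]+1 when the i-th and j-th bases match, else max(dp[i-1][j], dp[i][j-1]).
    ·  T  A  T  C  C  C  G  A
 ·  0  0  0  0  0  0  0  0  0
 T  0  1  1  1  1  1  1  1  1
 T  0  1  1  2  2  2  2  2  2
 A  0  1  2  2  2  2  2  2  3
 G  0  1  2  2  2  2  2  3  3
 T  0  1  2  3  3  3  3  3  3
 A  0  1  2  3  3  3  3  3  4
 C  0  1  2  3  4  4  4  4  4
 C  0  1  2  3  4  5  5  5  5
 G  0  1  2  3  4  5  5  6  6
 A  0  1  2  3  4  5  5  6  7
 C  0  1  2  3  4  5  6  6  7
dp[11][8] = 7. One LCS (by backtracking along matches): TATCCGA.

7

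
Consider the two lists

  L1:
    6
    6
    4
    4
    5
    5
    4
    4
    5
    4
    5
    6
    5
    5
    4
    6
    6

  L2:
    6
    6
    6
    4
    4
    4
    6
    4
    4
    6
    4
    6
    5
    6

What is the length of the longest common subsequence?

11

Match 6 [1,2], 6 [2,3], 4 [3,4], 4 [4,5], 4 [7,6], 4 [8,8], 4 [10,9], 6 [12,10], 4 [15,11], 6 [16,12], 6 [17,14] — 11 values in the same relative order in both. Since dp[17][14] = 11, nothing longer is possible.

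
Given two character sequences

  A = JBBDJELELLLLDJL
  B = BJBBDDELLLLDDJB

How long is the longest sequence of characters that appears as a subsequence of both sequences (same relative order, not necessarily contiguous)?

11

Match J at A[1]=B[2], B at A[2]=B[3], B at A[3]=B[4], D at A[4]=B[6], E at A[6]=B[7], L at A[7]=B[8], L at A[9]=B[9], L at A[10]=B[10], L at A[11]=B[11], D at A[13]=B[13], J at A[14]=B[14] — 11 characters in the same relative order in both. The LCS DP gives dp[15][15] = 11, so this is optimal.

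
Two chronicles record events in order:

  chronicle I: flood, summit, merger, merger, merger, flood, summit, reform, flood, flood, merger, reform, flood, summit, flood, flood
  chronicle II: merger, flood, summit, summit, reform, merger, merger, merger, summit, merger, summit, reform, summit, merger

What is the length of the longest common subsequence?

9

Pick flood (chronicle I #1, chronicle II #2), summit (chronicle I #2, chronicle II #4), merger (chronicle I #3, chronicle II #6), merger (chronicle I #4, chronicle II #7), merger (chronicle I #5, chronicle II #8), summit (chronicle I #7, chronicle II #9), merger (chronicle I #11, chronicle II #10), reform (chronicle I #12, chronicle II #12), summit (chronicle I #14, chronicle II #13); all 9 events appear in both, in order. dp[16][14] = 9 confirms this is the maximum.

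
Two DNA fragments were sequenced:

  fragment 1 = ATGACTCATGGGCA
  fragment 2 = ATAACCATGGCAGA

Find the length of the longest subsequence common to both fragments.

Match A [1,1], T [2,2], A [4,4], C [5,5], C [7,6], A [8,7], T [9,8], G [10,9], G [11,10], G [12,13], A [14,14] — 11 bases in the same relative order in both. The LCS DP gives dp[14][14] = 11, so this is optimal.

11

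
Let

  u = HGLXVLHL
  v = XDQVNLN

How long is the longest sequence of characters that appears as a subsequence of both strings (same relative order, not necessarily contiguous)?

3

One common subsequence of length 3: X at u[4]=v[1], then V at u[5]=v[4], then L at u[6]=v[6]. dp[8][7] = 3 confirms this is the maximum.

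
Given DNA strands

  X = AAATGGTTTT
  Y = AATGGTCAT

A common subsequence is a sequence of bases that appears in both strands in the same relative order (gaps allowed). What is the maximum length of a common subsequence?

Let dp[i][j] be the LCS length of the first i bases of X and the first j bases of Y. dp[i][j] = dp[i-1][j-1]+1 when the i-th and j-th bases match, else max(dp[i-1][j], dp[i][j-1]).
    ·  A  A  T  G  G  T  C  A  T
 ·  0  0  0  0  0  0  0  0  0  0
 A  0  1  1  1  1  1  1  1  1  1
 A  0  1  2  2  2  2  2  2  2  2
 A  0  1  2  2  2  2  2  2  3  3
 T  0  1  2  3  3  3  3  3  3  4
 G  0  1  2  3  4  4  4  4  4  4
 G  0  1  2  3  4  5  5  5  5  5
 T  0  1  2  3  4  5  6  6  6  6
 T  0  1  2  3  4  5  6  6  6  7
 T  0  1  2  3  4  5  6  6  6  7
 T  0  1  2  3  4  5  6  6  6  7
dp[10][9] = 7. One LCS (by backtracking along matches): AATGGTT.

7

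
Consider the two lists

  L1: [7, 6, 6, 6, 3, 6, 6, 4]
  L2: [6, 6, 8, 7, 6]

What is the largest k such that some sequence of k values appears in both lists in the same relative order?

3

Let dp[i][j] be the LCS length of the first i values of L1 and the first j values of L2. dp[i][j] = dp[i-1][j-1]+1 when the i-th and j-th values match, else max(dp[i-1][j], dp[i][j-1]).
    ·  6  6  8  7  6
 ·  0  0  0  0  0  0
 7  0  0  0  0  1  1
 6  0  1  1  1  1  2
 6  0  1  2  2  2  2
 6  0  1  2  2  2  3
 3  0  1  2  2  2  3
 6  0  1  2  2  2  3
 6  0  1  2  2  2  3
 4  0  1  2  2  2  3
dp[8][5] = 3. One LCS (by backtracking along matches): 6, 6, 6.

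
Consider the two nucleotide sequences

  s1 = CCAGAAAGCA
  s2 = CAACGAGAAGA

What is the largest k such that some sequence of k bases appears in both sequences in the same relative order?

One common subsequence of length 8: C [1,1] → C [2,4] → A [3,6] → G [4,7] → A [6,8] → A [7,9] → G [8,10] → A [10,11], and the DP table's final entry dp[10][11] is also 8, so no common subsequence is longer.

8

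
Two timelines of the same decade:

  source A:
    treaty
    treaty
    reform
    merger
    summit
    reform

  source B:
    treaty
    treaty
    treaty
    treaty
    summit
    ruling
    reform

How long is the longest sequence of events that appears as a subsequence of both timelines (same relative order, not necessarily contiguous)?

Match treaty (source A #1, source B #3), treaty (source A #2, source B #4), summit (source A #5, source B #5), reform (source A #6, source B #7) — 4 events in the same relative order in both. dp[6][7] = 4 confirms this is the maximum.

4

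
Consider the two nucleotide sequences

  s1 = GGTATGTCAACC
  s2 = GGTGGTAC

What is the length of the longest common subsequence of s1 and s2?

Let dp[i][j] be the LCS length of the first i bases of s1 and the first j bases of s2. dp[i][j] = dp[i-1][j-1]+1 when the i-th and j-th bases match, else max(dp[i-1][j], dp[i][j-1]).
    ·  G  G  T  G  G  T  A  C
 ·  0  0  0  0  0  0  0  0  0
 G  0  1  1  1  1  1  1  1  1
 G  0  1  2  2  2  2  2  2  2
 T  0  1  2  3  3  3  3  3  3
 A  0  1  2  3  3  3  3  4  4
 T  0  1  2  3  3  3  4  4  4
 G  0  1  2  3  4  4  4  4  4
 T  0  1  2  3  4  4  5  5  5
 C  0  1  2  3  4  4  5  5  6
 A  0  1  2  3  4  4  5  6  6
 A  0  1  2  3  4  4  5  6  6
 C  0  1  2  3  4  4  5  6  7
 C  0  1  2  3  4  4  5  6  7
dp[12][8] = 7. One LCS (by backtracking along matches): GGTGTAC.

7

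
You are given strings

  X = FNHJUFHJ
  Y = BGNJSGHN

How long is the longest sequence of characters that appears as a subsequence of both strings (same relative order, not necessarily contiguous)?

3

Taking N at X[2]=Y[3], J at X[4]=Y[4], H at X[7]=Y[7] gives a common subsequence of length 3. The LCS DP gives dp[8][8] = 3, so this is optimal.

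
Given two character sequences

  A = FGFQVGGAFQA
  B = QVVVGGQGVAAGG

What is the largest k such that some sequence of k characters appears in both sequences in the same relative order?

Taking Q (A #4, B #1), V (A #5, B #4), G (A #6, B #6), G (A #7, B #8), A (A #8, B #10), A (A #11, B #11) gives a common subsequence of length 6, and the DP table's final entry dp[11][13] is also 6, so no common subsequence is longer.

6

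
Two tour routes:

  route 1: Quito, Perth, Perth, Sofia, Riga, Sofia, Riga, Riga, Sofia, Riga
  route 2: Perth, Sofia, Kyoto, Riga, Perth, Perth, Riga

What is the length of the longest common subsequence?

Taking Perth (route 1 #3, route 2 #1), Sofia (route 1 #4, route 2 #2), Riga (route 1 #5, route 2 #4), Riga (route 1 #10, route 2 #7) gives a common subsequence of length 4, and the DP table's final entry dp[10][7] is also 4, so no common subsequence is longer.

4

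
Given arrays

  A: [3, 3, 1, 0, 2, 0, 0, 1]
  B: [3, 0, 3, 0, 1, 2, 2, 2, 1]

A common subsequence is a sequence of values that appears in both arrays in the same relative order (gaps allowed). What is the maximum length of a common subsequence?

5

Let dp[i][j] be the LCS length of the first i values of A and the first j values of B. dp[i][j] = dp[i-1][j-1]+1 when the i-th and j-th values match, else max(dp[i-1][j], dp[i][j-1]).
    ·  3  0  3  0  1  2  2  2  1
 ·  0  0  0  0  0  0  0  0  0  0
 3  0  1  1  1  1  1  1  1  1  1
 3  0  1  1  2  2  2  2  2  2  2
 1  0  1  1  2  2  3  3  3  3  3
 0  0  1  2  2  3  3  3  3  3  3
 2  0  1  2  2  3  3  4  4  4  4
 0  0  1  2  2  3  3  4  4  4  4
 0  0  1  2  2  3  3  4  4  4  4
 1  0  1  2  2  3  4  4  4  4  5
dp[8][9] = 5. One LCS (by backtracking along matches): 3, 3, 1, 2, 1.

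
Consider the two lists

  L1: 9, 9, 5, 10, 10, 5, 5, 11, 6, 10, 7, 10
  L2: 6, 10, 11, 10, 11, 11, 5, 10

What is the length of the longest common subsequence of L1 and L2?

Let dp[i][j] be the LCS length of the first i values of L1 and the first j values of L2. dp[i][j] = dp[i-1][j-1]+1 when the i-th and j-th values match, else max(dp[i-1][j], dp[i][j-1]).
    ·  6 10 11 10 11 11  5 10
 ·  0  0  0  0  0  0  0  0  0
 9  0  0  0  0  0  0  0  0  0
 9  0  0  0  0  0  0  0  0  0
 5  0  0  0  0  0  0  0  1  1
10  0  0  1  1  1  1  1  1  2
10  0  0  1  1  2  2  2  2  2
 5  0  0  1  1  2  2  2  3  3
 5  0  0  1  1  2  2  2  3  3
11  0  0  1  2  2  3  3  3  3
 6  0  1  1  2  2  3  3  3  3
10  0  1  2  2  3  3  3  3  4
 7  0  1  2  2  3  3  3  3  4
10  0  1  2  2  3  3  3  3  4
dp[12][8] = 4. One LCS (by backtracking along matches): 10, 10, 5, 10.

4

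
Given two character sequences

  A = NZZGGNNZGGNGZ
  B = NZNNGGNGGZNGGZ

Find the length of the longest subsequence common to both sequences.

Match N (A #1, B #1), then Z (A #2, B #2), then G (A #4, B #5), then G (A #5, B #6), then N (A #7, B #7), then G (A #9, B #8), then G (A #10, B #9), then N (A #11, B #11), then G (A #12, B #13), then Z (A #13, B #14) — 10 characters in the same relative order in both. The LCS DP gives dp[13][14] = 10, so this is optimal.

10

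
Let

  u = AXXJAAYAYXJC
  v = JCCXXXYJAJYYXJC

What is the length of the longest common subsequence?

Pick X [2,5]; then X [3,6]; then J [4,8]; then A [5,9]; then Y [7,11]; then Y [9,12]; then X [10,13]; then J [11,14]; then C [12,15]; all 9 characters appear in both, in order. Since dp[12][15] = 9, nothing longer is possible.

9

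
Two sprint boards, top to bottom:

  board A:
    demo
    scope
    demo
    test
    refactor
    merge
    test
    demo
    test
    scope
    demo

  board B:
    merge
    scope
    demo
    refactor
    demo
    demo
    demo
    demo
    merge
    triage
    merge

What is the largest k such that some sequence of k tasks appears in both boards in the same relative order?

5

Pick scope [2,2] → demo [3,3] → refactor [5,4] → demo [8,7] → demo [11,8]; all 5 tasks appear in both, in order. dp[11][11] = 5 confirms this is the maximum.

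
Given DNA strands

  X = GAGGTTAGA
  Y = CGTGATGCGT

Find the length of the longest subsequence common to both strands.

Taking G at X[1]=Y[4] → A at X[2]=Y[5] → G at X[3]=Y[7] → G at X[4]=Y[9] → T at X[6]=Y[10] gives a common subsequence of length 5. dp[9][10] = 5 confirms this is the maximum.

5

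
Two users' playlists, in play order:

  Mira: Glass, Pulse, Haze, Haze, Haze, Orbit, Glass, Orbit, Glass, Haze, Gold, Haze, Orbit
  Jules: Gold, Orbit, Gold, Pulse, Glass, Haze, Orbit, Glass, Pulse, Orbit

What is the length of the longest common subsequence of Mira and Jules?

Match Glass at Mira[1]=Jules[5]; then Haze at Mira[5]=Jules[6]; then Orbit at Mira[6]=Jules[7]; then Glass at Mira[7]=Jules[8]; then Orbit at Mira[13]=Jules[10] — 5 songs in the same relative order in both. The LCS DP gives dp[13][10] = 5, so this is optimal.

5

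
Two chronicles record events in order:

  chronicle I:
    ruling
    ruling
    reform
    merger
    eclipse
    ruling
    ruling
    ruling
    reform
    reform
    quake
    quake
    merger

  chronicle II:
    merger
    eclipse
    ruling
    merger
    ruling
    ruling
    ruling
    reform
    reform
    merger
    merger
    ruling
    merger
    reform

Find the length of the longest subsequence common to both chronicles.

Pick ruling (chronicle I #2, chronicle II #3), merger (chronicle I #4, chronicle II #4), ruling (chronicle I #6, chronicle II #5), ruling (chronicle I #7, chronicle II #6), ruling (chronicle I #8, chronicle II #7), reform (chronicle I #9, chronicle II #8), reform (chronicle I #10, chronicle II #9), merger (chronicle I #13, chronicle II #13); all 8 events appear in both, in order. dp[13][14] = 8 confirms this is the maximum.

8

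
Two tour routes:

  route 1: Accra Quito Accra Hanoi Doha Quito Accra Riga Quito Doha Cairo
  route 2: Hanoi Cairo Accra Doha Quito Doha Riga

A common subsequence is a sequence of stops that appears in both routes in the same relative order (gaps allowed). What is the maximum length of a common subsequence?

Match Accra at route 1[1]=route 2[3]; then Quito at route 1[2]=route 2[5]; then Doha at route 1[5]=route 2[6]; then Riga at route 1[8]=route 2[7] — 4 stops in the same relative order in both, and the DP table's final entry dp[11][7] is also 4, so no common subsequence is longer.

4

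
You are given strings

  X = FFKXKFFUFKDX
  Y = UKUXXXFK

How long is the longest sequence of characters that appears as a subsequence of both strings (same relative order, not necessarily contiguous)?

Match K (X #3, Y #2), then X (X #4, Y #6), then F (X #9, Y #7), then K (X #10, Y #8) — 4 characters in the same relative order in both, and the DP table's final entry dp[12][8] is also 4, so no common subsequence is longer.

4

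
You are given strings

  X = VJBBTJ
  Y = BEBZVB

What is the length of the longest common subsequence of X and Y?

2

Let dp[i][j] be the LCS length of the first i characters of X and the first j characters of Y. dp[i][j] = dp[i-1][j-1]+1 when the i-th and j-th characters match, else max(dp[i-1][j], dp[i][j-1]).
    ·  B  E  B  Z  V  B
 ·  0  0  0  0  0  0  0
 V  0  0  0  0  0  1  1
 J  0  0  0  0  0  1  1
 B  0  1  1  1  1  1  2
 B  0  1  1  2  2  2  2
 T  0  1  1  2  2  2  2
 J  0  1  1  2  2  2  2
dp[6][6] = 2. One LCS (by backtracking along matches): VB.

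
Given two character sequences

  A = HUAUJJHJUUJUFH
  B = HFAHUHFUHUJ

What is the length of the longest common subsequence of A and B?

Match H at A[1]=B[1] → A at A[3]=B[3] → U at A[4]=B[5] → H at A[7]=B[6] → U at A[9]=B[8] → U at A[10]=B[10] → J at A[11]=B[11] — 7 characters in the same relative order in both. The LCS DP gives dp[14][11] = 7, so this is optimal.

7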